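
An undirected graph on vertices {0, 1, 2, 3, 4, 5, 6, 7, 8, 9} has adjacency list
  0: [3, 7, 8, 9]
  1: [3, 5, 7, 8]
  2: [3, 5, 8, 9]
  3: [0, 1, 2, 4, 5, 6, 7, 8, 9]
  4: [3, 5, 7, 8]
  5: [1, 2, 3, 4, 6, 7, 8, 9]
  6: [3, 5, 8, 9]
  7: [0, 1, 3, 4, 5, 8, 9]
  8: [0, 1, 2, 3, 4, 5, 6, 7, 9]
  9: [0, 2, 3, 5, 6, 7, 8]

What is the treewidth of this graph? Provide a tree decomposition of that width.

Treewidth 4.
One optimal decomposition is:
Bags: B1 = {0, 3, 7, 8, 9}  B2 = {3, 5, 7, 8, 9}  B3 = {2, 3, 5, 8, 9}  B4 = {3, 5, 6, 8, 9}  B5 = {3, 4, 5, 7, 8}  B6 = {1, 3, 5, 7, 8}
Tree: B1–B2, B2–B3, B3–B4, B2–B5, B5–B6

Each bag holds 5 vertices, so the decomposition has width 4, which upper-bounds the treewidth. On the other hand G contains the 5-clique {0, 3, 7, 8, 9}. A clique must lie in a single bag of any decomposition, so no decomposition can have width below 4. Combining the bounds, tw(G) = 4.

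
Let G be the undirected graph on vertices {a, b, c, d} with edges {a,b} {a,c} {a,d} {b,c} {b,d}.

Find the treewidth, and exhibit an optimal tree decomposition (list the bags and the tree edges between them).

Each bag holds 3 vertices, so the decomposition has width 2, which upper-bounds the treewidth. On the other hand G contains the 3-clique {a, b, d}. A clique must lie in a single bag of any decomposition, so no decomposition can have width below 2. Therefore the treewidth is 2.

Treewidth 2.
Bags: B1 = {a, b, c}  B2 = {a, b, d}
Tree: B1–B2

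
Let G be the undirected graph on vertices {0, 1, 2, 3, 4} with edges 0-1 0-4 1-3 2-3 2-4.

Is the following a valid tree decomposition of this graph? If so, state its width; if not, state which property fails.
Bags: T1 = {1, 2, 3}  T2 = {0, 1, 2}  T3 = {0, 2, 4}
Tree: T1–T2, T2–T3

Yes; width 2.

Vertex coverage: the bags together contain {0, 1, 2, 3, 4}, the full vertex set. Edge coverage: each edge of G has both endpoints in at least one bag. Running intersection: for every vertex, the bags containing it form a connected subtree. All three properties hold, so this is a valid tree decomposition of width max|bag| − 1 = 2, and hence tw(G) ≤ 2.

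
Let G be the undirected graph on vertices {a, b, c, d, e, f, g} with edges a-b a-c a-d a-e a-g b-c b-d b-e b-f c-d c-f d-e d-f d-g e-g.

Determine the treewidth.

A width-3 tree decomposition is:
Bags: B1 = {a, b, c, d}  B2 = {b, c, d, f}  B3 = {a, b, d, e}  B4 = {a, d, e, g}
Tree: B1–B2, B1–B3, B3–B4
Every bag has size at most 4, so the width is 4 − 1 = 3 and tw(G) ≤ 3. Conversely, {a, d, e, g} is a clique of size 4, and the vertices of any clique must share a bag in every tree decomposition; so some bag has ≥ 4 vertices and tw(G) ≥ 3. Combining the bounds, tw(G) = 3.

3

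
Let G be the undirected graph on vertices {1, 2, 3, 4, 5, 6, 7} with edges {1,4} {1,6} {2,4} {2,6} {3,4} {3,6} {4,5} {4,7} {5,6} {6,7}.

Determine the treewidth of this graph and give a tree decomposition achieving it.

Each bag holds 3 vertices, so the decomposition has width 2, which upper-bounds the treewidth. The edges 6–1–4–2–6 form a cycle, so G is not a tree and its treewidth is at least 2. Therefore the treewidth is 2.

Treewidth 2.
Bags: B1 = {1, 4, 6}  B2 = {2, 4, 6}  B3 = {4, 6, 7}  B4 = {3, 4, 6}  B5 = {4, 5, 6}
Tree: B1–B2, B2–B3, B3–B4, B4–B5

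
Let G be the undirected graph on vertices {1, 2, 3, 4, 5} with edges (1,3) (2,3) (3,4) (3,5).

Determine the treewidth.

1

A width-1 tree decomposition is:
Bags: B1 = {1, 3}  B2 = {2, 3}  B3 = {3, 4}  B4 = {3, 5}
Tree: B1–B2, B1–B3, B1–B4
The largest bag has 2 vertices, giving width 1; this decomposition certifies tw(G) ≤ 1. G has an edge, so its treewidth is at least 1. Therefore the treewidth is 1.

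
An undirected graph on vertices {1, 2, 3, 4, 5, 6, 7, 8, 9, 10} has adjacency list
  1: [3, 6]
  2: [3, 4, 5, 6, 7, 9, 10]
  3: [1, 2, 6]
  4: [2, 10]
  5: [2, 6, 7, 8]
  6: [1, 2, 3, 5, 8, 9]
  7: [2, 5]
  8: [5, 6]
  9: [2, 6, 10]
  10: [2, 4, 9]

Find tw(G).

A width-2 tree decomposition is:
Bags: B1 = {2, 9, 10}  B2 = {2, 6, 9}  B3 = {2, 3, 6}  B4 = {1, 3, 6}  B5 = {2, 4, 10}  B6 = {2, 5, 6}  B7 = {2, 5, 7}  B8 = {5, 6, 8}
Tree: B1–B2, B2–B3, B3–B4, B1–B5, B2–B6, B6–B7, B6–B8
The largest bag has 3 vertices, giving width 2; this decomposition certifies tw(G) ≤ 2. Conversely, {5, 6, 8} is a clique of size 3, and the vertices of any clique must share a bag in every tree decomposition; so some bag has ≥ 3 vertices and tw(G) ≥ 2. Hence tw(G) = 2 exactly.

2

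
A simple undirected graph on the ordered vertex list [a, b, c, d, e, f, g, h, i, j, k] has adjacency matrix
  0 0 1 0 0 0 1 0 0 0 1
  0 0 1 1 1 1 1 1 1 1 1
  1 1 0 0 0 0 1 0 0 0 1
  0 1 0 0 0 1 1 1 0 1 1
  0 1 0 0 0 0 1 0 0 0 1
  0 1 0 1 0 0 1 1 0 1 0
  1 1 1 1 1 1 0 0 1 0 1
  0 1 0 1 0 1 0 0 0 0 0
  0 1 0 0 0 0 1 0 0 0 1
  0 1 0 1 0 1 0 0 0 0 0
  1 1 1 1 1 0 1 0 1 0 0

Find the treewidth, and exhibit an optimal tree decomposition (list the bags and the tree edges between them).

Each bag holds 4 vertices, so the decomposition has width 3, which upper-bounds the treewidth. Conversely, {a, c, g, k} is a clique of size 4, and the vertices of any clique must share a bag in every tree decomposition; so some bag has ≥ 4 vertices and tw(G) ≥ 3. The upper and lower bounds meet at 3, so that is the treewidth.

Treewidth 3.
One such decomposition:
Bags: B1 = {b, d, f, h}  B2 = {b, d, f, j}  B3 = {b, d, f, g}  B4 = {b, d, g, k}  B5 = {b, c, g, k}  B6 = {b, g, i, k}  B7 = {b, e, g, k}  B8 = {a, c, g, k}
Tree: B1–B2, B2–B3, B3–B4, B4–B5, B5–B6, B6–B7, B5–B8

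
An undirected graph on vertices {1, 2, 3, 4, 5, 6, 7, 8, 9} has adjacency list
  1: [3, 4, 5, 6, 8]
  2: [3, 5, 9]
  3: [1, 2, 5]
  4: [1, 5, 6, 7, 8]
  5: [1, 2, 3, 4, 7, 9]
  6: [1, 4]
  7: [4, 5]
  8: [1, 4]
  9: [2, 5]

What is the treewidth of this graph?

2

A width-2 tree decomposition is:
Bags: B1 = {1, 4, 5}  B2 = {1, 3, 5}  B3 = {1, 4, 8}  B4 = {4, 5, 7}  B5 = {1, 4, 6}  B6 = {2, 3, 5}  B7 = {2, 5, 9}
Tree: B1–B2, B1–B3, B1–B4, B3–B5, B2–B6, B6–B7
Each bag holds 3 vertices, so the decomposition has width 2, which upper-bounds the treewidth. Conversely, {1, 4, 8} is a clique of size 3, and the vertices of any clique must share a bag in every tree decomposition; so some bag has ≥ 3 vertices and tw(G) ≥ 2. Therefore the treewidth is 2.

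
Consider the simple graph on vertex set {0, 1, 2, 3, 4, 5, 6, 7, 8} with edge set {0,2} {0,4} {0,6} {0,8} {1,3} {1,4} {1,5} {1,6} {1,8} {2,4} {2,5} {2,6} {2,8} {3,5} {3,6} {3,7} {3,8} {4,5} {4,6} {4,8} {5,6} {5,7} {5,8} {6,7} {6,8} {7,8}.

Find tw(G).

4

A width-4 tree decomposition is:
Bags: B1 = {2, 4, 5, 6, 8}  B2 = {1, 4, 5, 6, 8}  B3 = {1, 3, 5, 6, 8}  B4 = {0, 2, 4, 6, 8}  B5 = {3, 5, 6, 7, 8}
Tree: B1–B2, B2–B3, B1–B4, B3–B5
Every bag has size at most 5, so the width is 5 − 1 = 4 and tw(G) ≤ 4. Conversely, {0, 2, 4, 6, 8} is a clique of size 5, and the vertices of any clique must share a bag in every tree decomposition; so some bag has ≥ 5 vertices and tw(G) ≥ 4. Therefore the treewidth is 4.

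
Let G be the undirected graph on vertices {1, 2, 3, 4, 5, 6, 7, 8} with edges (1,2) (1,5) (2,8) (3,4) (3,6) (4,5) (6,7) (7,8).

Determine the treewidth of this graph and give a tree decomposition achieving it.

Every bag has size at most 3, so the width is 3 − 1 = 2 and tw(G) ≤ 2. The edges 1–5–4–3–6–7–8–2–1 form a cycle, so G is not a tree and its treewidth is at least 2. Combining the bounds, tw(G) = 2.

Treewidth 2.
Bags: B1 = {1, 4, 5}  B2 = {1, 3, 4}  B3 = {1, 3, 6}  B4 = {1, 6, 7}  B5 = {1, 7, 8}  B6 = {1, 2, 8}
Tree: B1–B2, B2–B3, B3–B4, B4–B5, B5–B6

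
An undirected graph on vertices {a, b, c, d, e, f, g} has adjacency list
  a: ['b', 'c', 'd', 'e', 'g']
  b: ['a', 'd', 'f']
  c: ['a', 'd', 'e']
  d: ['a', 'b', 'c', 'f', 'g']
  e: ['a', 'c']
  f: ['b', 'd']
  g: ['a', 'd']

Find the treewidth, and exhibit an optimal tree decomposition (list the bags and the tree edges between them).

The largest bag has 3 vertices, giving width 2; this decomposition certifies tw(G) ≤ 2. For the lower bound, the 3 vertices {a, d, g} are pairwise adjacent, and any tree decomposition puts a clique entirely inside one bag — forcing width ≥ 2. Hence tw(G) = 2 exactly.

Treewidth 2.
Bags: B1 = {a, b, d}  B2 = {b, d, f}  B3 = {a, d, g}  B4 = {a, c, d}  B5 = {a, c, e}
Tree: B1–B2, B1–B3, B3–B4, B4–B5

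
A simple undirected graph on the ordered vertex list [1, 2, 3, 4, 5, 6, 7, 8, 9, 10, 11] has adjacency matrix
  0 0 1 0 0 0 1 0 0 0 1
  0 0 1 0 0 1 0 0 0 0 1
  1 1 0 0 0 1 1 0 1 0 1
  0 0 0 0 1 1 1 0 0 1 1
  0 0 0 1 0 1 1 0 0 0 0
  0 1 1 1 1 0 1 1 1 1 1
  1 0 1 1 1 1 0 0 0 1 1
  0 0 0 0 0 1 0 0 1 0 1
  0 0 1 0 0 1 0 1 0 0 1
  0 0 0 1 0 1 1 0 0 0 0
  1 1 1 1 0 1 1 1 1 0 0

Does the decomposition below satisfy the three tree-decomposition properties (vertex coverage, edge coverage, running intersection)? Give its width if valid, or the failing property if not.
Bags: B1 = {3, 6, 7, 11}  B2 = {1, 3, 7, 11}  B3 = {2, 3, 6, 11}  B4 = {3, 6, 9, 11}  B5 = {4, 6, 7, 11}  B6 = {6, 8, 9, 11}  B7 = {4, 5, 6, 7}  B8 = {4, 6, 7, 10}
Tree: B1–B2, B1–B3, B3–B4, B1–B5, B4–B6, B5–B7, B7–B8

Yes; width 3.

Vertex coverage: the bags together contain {1, 2, 3, 4, 5, 6, 7, 8, 9, 10, 11}, the full vertex set. Edge coverage: each edge of G has both endpoints in at least one bag. Running intersection: for every vertex, the bags containing it form a connected subtree. All three properties hold, so this is a valid tree decomposition of width max|bag| − 1 = 3, and hence tw(G) ≤ 3.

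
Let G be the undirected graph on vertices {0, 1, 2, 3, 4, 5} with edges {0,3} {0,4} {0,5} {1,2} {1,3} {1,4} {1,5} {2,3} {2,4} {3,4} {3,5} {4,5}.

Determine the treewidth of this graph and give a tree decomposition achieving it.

Treewidth 3.
Bags: B1 = {1, 3, 4, 5}  B2 = {1, 2, 3, 4}  B3 = {0, 3, 4, 5}
Tree: B1–B2, B1–B3

The largest bag has 4 vertices, giving width 3; this decomposition certifies tw(G) ≤ 3. For the lower bound, the 4 vertices {0, 3, 4, 5} are pairwise adjacent, and any tree decomposition puts a clique entirely inside one bag — forcing width ≥ 3. The upper and lower bounds meet at 3, so that is the treewidth.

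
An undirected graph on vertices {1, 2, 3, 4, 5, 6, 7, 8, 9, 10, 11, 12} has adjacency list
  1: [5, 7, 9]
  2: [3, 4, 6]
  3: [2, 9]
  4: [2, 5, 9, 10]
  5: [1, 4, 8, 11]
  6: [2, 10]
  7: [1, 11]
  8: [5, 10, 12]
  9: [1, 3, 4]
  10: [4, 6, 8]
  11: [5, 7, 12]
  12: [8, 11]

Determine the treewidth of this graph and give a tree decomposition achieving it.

Every bag has size at most 4, so the width is 4 − 1 = 3 and tw(G) ≤ 3. For the lower bound: the 4 vertex sets {7,11,12}, {8}, {5}, {1,4,9,10} are disjoint, each induces a connected subgraph, and every pair is joined by at least one edge of G. Contracting each set to a single vertex therefore yields K_{4} as a minor, and since treewidth is minor-monotone, tw(G) ≥ tw(K_{4}) = 3. Therefore the treewidth is 3.

Treewidth 3.
One such decomposition:
Bags: B1 = {7, 8, 11, 12}  B2 = {5, 7, 8, 11}  B3 = {1, 5, 7, 8}  B4 = {1, 5, 8, 10}  B5 = {1, 4, 5, 10}  B6 = {1, 4, 9, 10}  B7 = {4, 6, 9, 10}  B8 = {2, 4, 6, 9}  B9 = {2, 3, 6, 9}
Tree: B1–B2, B2–B3, B3–B4, B4–B5, B5–B6, B6–B7, B7–B8, B8–B9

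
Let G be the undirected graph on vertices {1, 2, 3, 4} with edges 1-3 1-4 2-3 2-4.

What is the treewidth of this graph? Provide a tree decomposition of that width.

Every bag has size at most 3, so the width is 3 − 1 = 2 and tw(G) ≤ 2. The edges 4–2–3–1–4 form a cycle, so G is not a tree and its treewidth is at least 2. Hence tw(G) = 2 exactly.

Treewidth 2.
One optimal decomposition is:
Bags: B1 = {2, 3, 4}  B2 = {1, 3, 4}
Tree: B1–B2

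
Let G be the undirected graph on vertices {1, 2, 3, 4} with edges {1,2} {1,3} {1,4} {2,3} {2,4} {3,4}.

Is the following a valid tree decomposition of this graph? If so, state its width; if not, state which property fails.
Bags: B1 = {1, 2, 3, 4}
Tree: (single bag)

Yes; width 3.

Checking the three conditions: (i) the bags cover all of {1, 2, 3, 4}; (ii) for each edge, some bag contains both endpoints; (iii) the bags containing any fixed vertex form a subtree. All hold, so the decomposition is valid with width 4 − 1 = 3.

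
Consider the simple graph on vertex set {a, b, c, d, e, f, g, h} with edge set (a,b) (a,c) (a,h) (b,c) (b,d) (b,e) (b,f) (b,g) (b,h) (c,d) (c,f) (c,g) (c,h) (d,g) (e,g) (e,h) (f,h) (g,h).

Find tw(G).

3

A width-3 tree decomposition is:
Bags: B1 = {b, c, f, h}  B2 = {b, c, g, h}  B3 = {b, c, d, g}  B4 = {a, b, c, h}  B5 = {b, e, g, h}
Tree: B1–B2, B2–B3, B1–B4, B2–B5
Each bag holds 4 vertices, so the decomposition has width 3, which upper-bounds the treewidth. For the lower bound, the 4 vertices {b, c, d, g} are pairwise adjacent, and any tree decomposition puts a clique entirely inside one bag — forcing width ≥ 3. Therefore the treewidth is 3.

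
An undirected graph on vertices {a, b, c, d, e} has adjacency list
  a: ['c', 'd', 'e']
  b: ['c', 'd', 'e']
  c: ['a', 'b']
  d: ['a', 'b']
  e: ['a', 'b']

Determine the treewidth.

2

A width-2 tree decomposition is:
Bags: B1 = {a, b, c}  B2 = {a, b, e}  B3 = {a, b, d}
Tree: B1–B2, B2–B3
The largest bag has 3 vertices, giving width 2; this decomposition certifies tw(G) ≤ 2. For the lower bound, G contains the cycle c–b–e–a–c, so G is not a forest; only forests have treewidth ≤ 1, hence tw(G) ≥ 2. Hence tw(G) = 2 exactly.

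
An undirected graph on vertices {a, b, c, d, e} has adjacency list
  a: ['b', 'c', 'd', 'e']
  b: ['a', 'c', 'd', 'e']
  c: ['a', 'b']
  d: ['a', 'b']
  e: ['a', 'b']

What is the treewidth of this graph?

2

A width-2 tree decomposition is:
Bags: B1 = {a, b, c}  B2 = {a, b, d}  B3 = {a, b, e}
Tree: B1–B2, B2–B3
Every bag has size at most 3, so the width is 3 − 1 = 2 and tw(G) ≤ 2. Conversely, {a, b, d} is a clique of size 3, and the vertices of any clique must share a bag in every tree decomposition; so some bag has ≥ 3 vertices and tw(G) ≥ 2. Therefore the treewidth is 2.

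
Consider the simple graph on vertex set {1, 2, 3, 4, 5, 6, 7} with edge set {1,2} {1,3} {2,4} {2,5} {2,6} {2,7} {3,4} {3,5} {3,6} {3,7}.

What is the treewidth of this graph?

A width-2 tree decomposition is:
Bags: B1 = {2, 3, 7}  B2 = {2, 3, 4}  B3 = {2, 3, 5}  B4 = {2, 3, 6}  B5 = {1, 2, 3}
Tree: B1–B2, B2–B3, B3–B4, B4–B5
The largest bag has 3 vertices, giving width 2; this decomposition certifies tw(G) ≤ 2. Since 3–7–2–4–3 is a cycle in G, G is not acyclic. Forests are exactly the graphs of treewidth ≤ 1, so tw(G) ≥ 2. Hence tw(G) = 2 exactly.

2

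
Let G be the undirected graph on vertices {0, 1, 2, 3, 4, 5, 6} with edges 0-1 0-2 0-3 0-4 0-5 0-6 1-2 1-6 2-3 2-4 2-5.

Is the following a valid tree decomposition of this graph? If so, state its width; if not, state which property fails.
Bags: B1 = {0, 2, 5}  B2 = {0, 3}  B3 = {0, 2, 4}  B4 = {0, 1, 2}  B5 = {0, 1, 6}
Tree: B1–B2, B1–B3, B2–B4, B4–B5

A tree decomposition must satisfy three properties: every vertex lies in some bag; for every edge, both endpoints lie together in some bag; and for every vertex, the bags containing it form a connected subtree. Here edge (2,3) lies in no bag, so the decomposition is invalid.

No — edge (2,3) lies in no bag.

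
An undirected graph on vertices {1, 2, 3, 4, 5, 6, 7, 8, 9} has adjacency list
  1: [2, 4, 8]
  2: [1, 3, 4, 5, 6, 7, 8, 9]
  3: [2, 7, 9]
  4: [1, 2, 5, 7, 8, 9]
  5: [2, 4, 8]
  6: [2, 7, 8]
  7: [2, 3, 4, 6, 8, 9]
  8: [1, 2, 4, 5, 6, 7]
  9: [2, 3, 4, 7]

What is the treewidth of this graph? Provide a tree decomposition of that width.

Treewidth 3.
Bags: B1 = {2, 4, 5, 8}  B2 = {2, 4, 7, 8}  B3 = {2, 6, 7, 8}  B4 = {2, 4, 7, 9}  B5 = {1, 2, 4, 8}  B6 = {2, 3, 7, 9}
Tree: B1–B2, B2–B3, B2–B4, B1–B5, B4–B6

Every bag has size at most 4, so the width is 4 − 1 = 3 and tw(G) ≤ 3. Conversely, {2, 3, 7, 9} is a clique of size 4, and the vertices of any clique must share a bag in every tree decomposition; so some bag has ≥ 4 vertices and tw(G) ≥ 3. The upper and lower bounds meet at 3, so that is the treewidth.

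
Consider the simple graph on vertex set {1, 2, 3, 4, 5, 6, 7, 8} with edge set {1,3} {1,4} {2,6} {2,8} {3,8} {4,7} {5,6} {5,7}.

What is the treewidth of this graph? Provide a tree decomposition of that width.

Each bag holds 3 vertices, so the decomposition has width 2, which upper-bounds the treewidth. The edges 2–6–5–7–4–1–3–8–2 form a cycle, so G is not a tree and its treewidth is at least 2. Therefore the treewidth is 2.

Treewidth 2.
One such decomposition:
Bags: B1 = {2, 5, 6}  B2 = {2, 5, 7}  B3 = {2, 4, 7}  B4 = {1, 2, 4}  B5 = {1, 2, 3}  B6 = {2, 3, 8}
Tree: B1–B2, B2–B3, B3–B4, B4–B5, B5–B6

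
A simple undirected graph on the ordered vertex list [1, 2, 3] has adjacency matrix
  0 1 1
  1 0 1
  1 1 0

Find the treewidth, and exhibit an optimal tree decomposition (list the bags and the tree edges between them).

A single bag containing all 3 vertices is trivially a valid decomposition of width 2. Conversely, {1, 2, 3} is a clique of size 3, and the vertices of any clique must share a bag in every tree decomposition; so some bag has ≥ 3 vertices and tw(G) ≥ 2. Combining the bounds, tw(G) = 2.

Treewidth 2.
One optimal decomposition is:
Bags: B1 = {1, 2, 3}
Tree: (single bag)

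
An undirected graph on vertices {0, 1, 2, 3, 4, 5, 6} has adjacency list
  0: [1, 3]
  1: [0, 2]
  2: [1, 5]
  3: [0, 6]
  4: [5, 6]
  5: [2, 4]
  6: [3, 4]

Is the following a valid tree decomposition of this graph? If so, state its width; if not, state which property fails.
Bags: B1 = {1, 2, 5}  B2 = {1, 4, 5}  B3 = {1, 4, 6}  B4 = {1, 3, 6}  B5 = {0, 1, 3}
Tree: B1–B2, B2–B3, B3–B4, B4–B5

Vertex coverage: the bags together contain {0, 1, 2, 3, 4, 5, 6}, the full vertex set. Edge coverage: each edge of G has both endpoints in at least one bag. Running intersection: for every vertex, the bags containing it form a connected subtree. All three properties hold, so this is a valid tree decomposition of width max|bag| − 1 = 2, and hence tw(G) ≤ 2.

Yes; width 2.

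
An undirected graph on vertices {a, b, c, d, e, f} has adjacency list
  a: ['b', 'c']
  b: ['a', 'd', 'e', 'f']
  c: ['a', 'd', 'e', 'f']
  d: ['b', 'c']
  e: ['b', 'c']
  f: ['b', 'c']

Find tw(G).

2

A width-2 tree decomposition is:
Bags: B1 = {b, c, e}  B2 = {b, c, f}  B3 = {b, c, d}  B4 = {a, b, c}
Tree: B1–B2, B2–B3, B3–B4
Every bag has size at most 3, so the width is 3 − 1 = 2 and tw(G) ≤ 2. The edges b–e–c–f–b form a cycle, so G is not a tree and its treewidth is at least 2. Therefore the treewidth is 2.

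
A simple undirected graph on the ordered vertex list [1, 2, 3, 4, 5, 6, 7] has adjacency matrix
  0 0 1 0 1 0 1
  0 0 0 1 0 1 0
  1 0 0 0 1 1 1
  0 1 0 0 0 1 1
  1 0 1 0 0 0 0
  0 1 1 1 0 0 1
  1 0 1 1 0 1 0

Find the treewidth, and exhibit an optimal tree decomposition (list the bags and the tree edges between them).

Treewidth 2.
One such decomposition:
Bags: B1 = {4, 6, 7}  B2 = {3, 6, 7}  B3 = {1, 3, 7}  B4 = {1, 3, 5}  B5 = {2, 4, 6}
Tree: B1–B2, B2–B3, B3–B4, B1–B5

Every bag has size at most 3, so the width is 3 − 1 = 2 and tw(G) ≤ 2. On the other hand G contains the 3-clique {2, 4, 6}. A clique must lie in a single bag of any decomposition, so no decomposition can have width below 2. Hence tw(G) = 2 exactly.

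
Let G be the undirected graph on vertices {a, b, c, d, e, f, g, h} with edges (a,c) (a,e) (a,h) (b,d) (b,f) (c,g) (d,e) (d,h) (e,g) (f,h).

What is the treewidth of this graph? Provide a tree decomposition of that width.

Treewidth 2.
Bags: B1 = {b, d, f}  B2 = {d, f, h}  B3 = {d, e, h}  B4 = {a, e, h}  B5 = {a, e, g}  B6 = {a, c, g}
Tree: B1–B2, B2–B3, B3–B4, B4–B5, B5–B6

Every bag has size at most 3, so the width is 3 − 1 = 2 and tw(G) ≤ 2. For the lower bound, G contains the cycle b–f–h–d–b, so G is not a forest; only forests have treewidth ≤ 1, hence tw(G) ≥ 2. Therefore the treewidth is 2.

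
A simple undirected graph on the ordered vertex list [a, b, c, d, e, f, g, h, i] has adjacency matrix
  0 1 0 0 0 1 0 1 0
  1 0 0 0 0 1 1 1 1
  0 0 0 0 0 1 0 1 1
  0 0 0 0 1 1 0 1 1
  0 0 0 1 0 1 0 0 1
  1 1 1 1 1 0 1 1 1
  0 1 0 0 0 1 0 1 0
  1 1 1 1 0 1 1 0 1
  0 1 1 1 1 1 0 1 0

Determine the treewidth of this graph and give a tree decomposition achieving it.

Each bag holds 4 vertices, so the decomposition has width 3, which upper-bounds the treewidth. For the lower bound, the 4 vertices {d, e, f, i} are pairwise adjacent, and any tree decomposition puts a clique entirely inside one bag — forcing width ≥ 3. Therefore the treewidth is 3.

Treewidth 3.
One such decomposition:
Bags: B1 = {b, f, h, i}  B2 = {d, f, h, i}  B3 = {a, b, f, h}  B4 = {d, e, f, i}  B5 = {c, f, h, i}  B6 = {b, f, g, h}
Tree: B1–B2, B1–B3, B2–B4, B1–B5, B3–B6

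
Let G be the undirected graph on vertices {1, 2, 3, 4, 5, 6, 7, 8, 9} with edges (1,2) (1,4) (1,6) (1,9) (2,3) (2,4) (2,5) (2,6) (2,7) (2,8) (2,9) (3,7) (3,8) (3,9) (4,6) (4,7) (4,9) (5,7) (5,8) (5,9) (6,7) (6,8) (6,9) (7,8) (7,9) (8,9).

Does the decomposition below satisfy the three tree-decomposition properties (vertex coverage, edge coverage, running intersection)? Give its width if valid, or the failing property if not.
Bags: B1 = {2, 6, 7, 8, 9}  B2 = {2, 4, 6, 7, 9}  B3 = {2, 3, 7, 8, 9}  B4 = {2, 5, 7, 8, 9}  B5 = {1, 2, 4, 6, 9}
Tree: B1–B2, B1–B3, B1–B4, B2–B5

Every vertex of G appears in some bag (union = {1, 2, 3, 4, 5, 6, 7, 8, 9}); every edge is covered by a bag; and for each vertex v the set of bags containing v is connected in the bag tree. The decomposition is therefore valid. The largest bag has 5 vertices, so the width is 4.

Yes; width 4.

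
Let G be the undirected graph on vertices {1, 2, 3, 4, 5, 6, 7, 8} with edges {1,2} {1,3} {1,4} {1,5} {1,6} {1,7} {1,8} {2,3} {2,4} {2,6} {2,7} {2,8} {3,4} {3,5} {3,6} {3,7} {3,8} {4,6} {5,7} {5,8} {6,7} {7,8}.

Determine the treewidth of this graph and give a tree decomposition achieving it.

Treewidth 4.
Bags: B1 = {1, 2, 3, 7, 8}  B2 = {1, 2, 3, 6, 7}  B3 = {1, 3, 5, 7, 8}  B4 = {1, 2, 3, 4, 6}
Tree: B1–B2, B1–B3, B2–B4

Each bag holds 5 vertices, so the decomposition has width 4, which upper-bounds the treewidth. Conversely, {1, 2, 3, 7, 8} is a clique of size 5, and the vertices of any clique must share a bag in every tree decomposition; so some bag has ≥ 5 vertices and tw(G) ≥ 4. Therefore the treewidth is 4.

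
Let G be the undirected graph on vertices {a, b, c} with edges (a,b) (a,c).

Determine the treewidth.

1

A width-1 tree decomposition is:
Bags: B1 = {a, c}  B2 = {a, b}
Tree: B1–B2
The largest bag has 2 vertices, giving width 1; this decomposition certifies tw(G) ≤ 1. Since G has at least one edge (e.g. c–a), it is not an edgeless graph, so tw(G) ≥ 1. The upper and lower bounds meet at 1, so that is the treewidth.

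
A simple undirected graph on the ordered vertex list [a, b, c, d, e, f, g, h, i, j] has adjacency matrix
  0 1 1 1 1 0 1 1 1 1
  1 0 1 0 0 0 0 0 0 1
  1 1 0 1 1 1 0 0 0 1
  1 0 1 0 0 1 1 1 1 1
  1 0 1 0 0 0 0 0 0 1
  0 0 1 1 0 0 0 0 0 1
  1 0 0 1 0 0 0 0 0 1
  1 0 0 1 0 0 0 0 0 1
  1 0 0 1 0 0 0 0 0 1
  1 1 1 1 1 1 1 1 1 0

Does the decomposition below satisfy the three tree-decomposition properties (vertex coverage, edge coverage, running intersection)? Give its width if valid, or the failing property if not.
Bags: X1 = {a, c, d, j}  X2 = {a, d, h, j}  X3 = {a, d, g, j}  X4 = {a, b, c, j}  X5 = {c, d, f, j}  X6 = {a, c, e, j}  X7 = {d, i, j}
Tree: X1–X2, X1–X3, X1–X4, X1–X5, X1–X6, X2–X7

No — edge (a,i) lies in no bag.

A tree decomposition must satisfy three properties: every vertex lies in some bag; for every edge, both endpoints lie together in some bag; and for every vertex, the bags containing it form a connected subtree. Here edge (a,i) lies in no bag, so the decomposition is invalid.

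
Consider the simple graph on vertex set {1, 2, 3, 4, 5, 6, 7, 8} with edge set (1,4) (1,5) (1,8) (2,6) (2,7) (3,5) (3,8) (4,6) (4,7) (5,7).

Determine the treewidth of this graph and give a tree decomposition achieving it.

Treewidth 2.
One optimal decomposition is:
Bags: B1 = {3, 5, 8}  B2 = {1, 5, 8}  B3 = {1, 5, 7}  B4 = {1, 4, 7}  B5 = {2, 4, 7}  B6 = {2, 4, 6}
Tree: B1–B2, B2–B3, B3–B4, B4–B5, B5–B6

The largest bag has 3 vertices, giving width 2; this decomposition certifies tw(G) ≤ 2. For the lower bound, G contains the cycle 3–8–1–5–3, so G is not a forest; only forests have treewidth ≤ 1, hence tw(G) ≥ 2. Therefore the treewidth is 2.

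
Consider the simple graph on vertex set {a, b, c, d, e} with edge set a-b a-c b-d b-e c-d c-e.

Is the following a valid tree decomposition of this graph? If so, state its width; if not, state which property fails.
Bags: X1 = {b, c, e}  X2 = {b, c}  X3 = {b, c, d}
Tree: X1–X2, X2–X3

No — vertex a appears in no bag.

A tree decomposition must satisfy three properties: every vertex lies in some bag; for every edge, both endpoints lie together in some bag; and for every vertex, the bags containing it form a connected subtree. Here vertex a appears in no bag, so the decomposition is invalid.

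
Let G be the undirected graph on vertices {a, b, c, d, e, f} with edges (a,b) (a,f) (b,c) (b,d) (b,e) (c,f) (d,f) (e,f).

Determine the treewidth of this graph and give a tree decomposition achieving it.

Treewidth 2.
One optimal decomposition is:
Bags: B1 = {b, e, f}  B2 = {a, b, f}  B3 = {b, c, f}  B4 = {b, d, f}
Tree: B1–B2, B2–B3, B3–B4

Every bag has size at most 3, so the width is 3 − 1 = 2 and tw(G) ≤ 2. For the lower bound, G contains the cycle e–f–a–b–e, so G is not a forest; only forests have treewidth ≤ 1, hence tw(G) ≥ 2. Therefore the treewidth is 2.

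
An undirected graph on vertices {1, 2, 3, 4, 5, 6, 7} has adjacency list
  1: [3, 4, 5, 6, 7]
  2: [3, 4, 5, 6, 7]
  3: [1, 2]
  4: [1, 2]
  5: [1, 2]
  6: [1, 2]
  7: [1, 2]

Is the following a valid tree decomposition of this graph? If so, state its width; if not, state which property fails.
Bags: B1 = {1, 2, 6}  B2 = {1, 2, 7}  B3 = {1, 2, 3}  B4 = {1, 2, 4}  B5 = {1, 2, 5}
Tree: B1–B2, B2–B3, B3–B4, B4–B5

Yes; width 2.

Every vertex of G appears in some bag (union = {1, 2, 3, 4, 5, 6, 7}); every edge is covered by a bag; and for each vertex v the set of bags containing v is connected in the bag tree. The decomposition is therefore valid. The largest bag has 3 vertices, so the width is 2.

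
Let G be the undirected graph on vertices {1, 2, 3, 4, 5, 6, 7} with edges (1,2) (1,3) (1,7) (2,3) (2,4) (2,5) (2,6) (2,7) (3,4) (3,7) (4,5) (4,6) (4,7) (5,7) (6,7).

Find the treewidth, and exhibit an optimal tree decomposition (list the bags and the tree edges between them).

The largest bag has 4 vertices, giving width 3; this decomposition certifies tw(G) ≤ 3. Conversely, {1, 2, 3, 7} is a clique of size 4, and the vertices of any clique must share a bag in every tree decomposition; so some bag has ≥ 4 vertices and tw(G) ≥ 3. The upper and lower bounds meet at 3, so that is the treewidth.

Treewidth 3.
One optimal decomposition is:
Bags: B1 = {2, 4, 6, 7}  B2 = {2, 3, 4, 7}  B3 = {1, 2, 3, 7}  B4 = {2, 4, 5, 7}
Tree: B1–B2, B2–B3, B2–B4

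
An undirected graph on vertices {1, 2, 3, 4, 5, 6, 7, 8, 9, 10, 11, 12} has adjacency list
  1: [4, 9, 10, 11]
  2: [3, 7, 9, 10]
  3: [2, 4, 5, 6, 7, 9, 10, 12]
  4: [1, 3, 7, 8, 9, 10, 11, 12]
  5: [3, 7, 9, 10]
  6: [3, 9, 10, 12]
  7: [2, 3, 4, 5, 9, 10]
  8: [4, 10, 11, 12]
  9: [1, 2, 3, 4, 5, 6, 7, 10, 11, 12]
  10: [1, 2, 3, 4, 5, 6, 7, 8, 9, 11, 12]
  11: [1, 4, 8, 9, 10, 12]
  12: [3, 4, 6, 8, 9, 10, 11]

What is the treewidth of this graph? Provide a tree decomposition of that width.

Treewidth 4.
One optimal decomposition is:
Bags: B1 = {3, 4, 7, 9, 10}  B2 = {3, 4, 9, 10, 12}  B3 = {4, 9, 10, 11, 12}  B4 = {4, 8, 10, 11, 12}  B5 = {2, 3, 7, 9, 10}  B6 = {3, 5, 7, 9, 10}  B7 = {3, 6, 9, 10, 12}  B8 = {1, 4, 9, 10, 11}
Tree: B1–B2, B2–B3, B3–B4, B1–B5, B5–B6, B2–B7, B3–B8

Every bag has size at most 5, so the width is 5 − 1 = 4 and tw(G) ≤ 4. For the lower bound, the 5 vertices {4, 8, 10, 11, 12} are pairwise adjacent, and any tree decomposition puts a clique entirely inside one bag — forcing width ≥ 4. Therefore the treewidth is 4.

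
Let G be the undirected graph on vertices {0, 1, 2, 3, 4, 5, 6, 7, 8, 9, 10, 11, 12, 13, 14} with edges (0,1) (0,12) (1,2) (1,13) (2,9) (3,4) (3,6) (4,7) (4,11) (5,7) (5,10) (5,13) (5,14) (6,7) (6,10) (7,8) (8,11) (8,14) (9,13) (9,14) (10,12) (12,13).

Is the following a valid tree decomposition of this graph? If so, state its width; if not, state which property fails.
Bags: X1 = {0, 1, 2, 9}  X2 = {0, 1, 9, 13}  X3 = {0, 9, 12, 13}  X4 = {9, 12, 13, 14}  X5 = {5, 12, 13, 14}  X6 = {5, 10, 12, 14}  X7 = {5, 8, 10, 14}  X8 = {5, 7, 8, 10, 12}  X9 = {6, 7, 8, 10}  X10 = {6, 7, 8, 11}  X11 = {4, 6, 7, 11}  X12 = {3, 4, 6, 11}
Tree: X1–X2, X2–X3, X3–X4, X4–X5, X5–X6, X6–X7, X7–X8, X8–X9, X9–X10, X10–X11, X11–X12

A tree decomposition must satisfy three properties: every vertex lies in some bag; for every edge, both endpoints lie together in some bag; and for every vertex, the bags containing it form a connected subtree. Here bags containing vertex 12 are not connected in the tree, so the decomposition is invalid.

No — bags containing vertex 12 are not connected in the tree.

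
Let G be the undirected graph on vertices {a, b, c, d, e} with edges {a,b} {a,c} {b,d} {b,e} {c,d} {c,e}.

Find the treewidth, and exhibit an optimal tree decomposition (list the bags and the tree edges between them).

Treewidth 2.
One optimal decomposition is:
Bags: B1 = {a, b, c}  B2 = {b, c, e}  B3 = {b, c, d}
Tree: B1–B2, B2–B3

Each bag holds 3 vertices, so the decomposition has width 2, which upper-bounds the treewidth. The edges a–c–e–b–a form a cycle, so G is not a tree and its treewidth is at least 2. Hence tw(G) = 2 exactly.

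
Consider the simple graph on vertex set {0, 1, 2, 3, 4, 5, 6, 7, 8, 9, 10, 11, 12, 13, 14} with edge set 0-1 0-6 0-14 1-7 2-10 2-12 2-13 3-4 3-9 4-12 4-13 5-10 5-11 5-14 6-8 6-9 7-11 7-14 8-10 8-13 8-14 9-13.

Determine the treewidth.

A width-3 tree decomposition is:
Bags: B1 = {2, 3, 4, 12}  B2 = {2, 3, 4, 13}  B3 = {2, 3, 9, 13}  B4 = {2, 9, 10, 13}  B5 = {8, 9, 10, 13}  B6 = {6, 8, 9, 10}  B7 = {5, 6, 8, 10}  B8 = {5, 6, 8, 14}  B9 = {0, 5, 6, 14}  B10 = {0, 5, 11, 14}  B11 = {0, 7, 11, 14}  B12 = {0, 1, 7, 11}
Tree: B1–B2, B2–B3, B3–B4, B4–B5, B5–B6, B6–B7, B7–B8, B8–B9, B9–B10, B10–B11, B11–B12
Every bag has size at most 4, so the width is 4 − 1 = 3 and tw(G) ≤ 3. For the lower bound: the 4 vertex sets {3,4,12}, {2}, {13}, {6,8,9,10} are disjoint, each induces a connected subgraph, and every pair is joined by at least one edge of G. Contracting each set to a single vertex therefore yields K_{4} as a minor, and since treewidth is minor-monotone, tw(G) ≥ tw(K_{4}) = 3. Combining the bounds, tw(G) = 3.

3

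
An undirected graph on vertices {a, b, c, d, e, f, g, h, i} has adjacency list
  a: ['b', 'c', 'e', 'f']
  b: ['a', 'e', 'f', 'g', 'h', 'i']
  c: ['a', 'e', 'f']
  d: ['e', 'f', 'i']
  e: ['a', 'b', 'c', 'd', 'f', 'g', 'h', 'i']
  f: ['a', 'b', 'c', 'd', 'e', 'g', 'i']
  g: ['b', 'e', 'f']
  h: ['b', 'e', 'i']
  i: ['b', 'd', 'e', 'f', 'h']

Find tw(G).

3

A width-3 tree decomposition is:
Bags: B1 = {a, b, e, f}  B2 = {b, e, f, i}  B3 = {b, e, h, i}  B4 = {a, c, e, f}  B5 = {b, e, f, g}  B6 = {d, e, f, i}
Tree: B1–B2, B2–B3, B1–B4, B1–B5, B2–B6
Every bag has size at most 4, so the width is 4 − 1 = 3 and tw(G) ≤ 3. Conversely, {b, e, h, i} is a clique of size 4, and the vertices of any clique must share a bag in every tree decomposition; so some bag has ≥ 4 vertices and tw(G) ≥ 3. Combining the bounds, tw(G) = 3.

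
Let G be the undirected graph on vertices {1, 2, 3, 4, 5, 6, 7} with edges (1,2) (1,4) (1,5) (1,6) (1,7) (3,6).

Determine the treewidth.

A width-1 tree decomposition is:
Bags: B1 = {1, 6}  B2 = {1, 7}  B3 = {3, 6}  B4 = {1, 2}  B5 = {1, 4}  B6 = {1, 5}
Tree: B1–B2, B1–B3, B2–B4, B1–B5, B2–B6
The largest bag has 2 vertices, giving width 1; this decomposition certifies tw(G) ≤ 1. G has an edge, so its treewidth is at least 1. Combining the bounds, tw(G) = 1.

1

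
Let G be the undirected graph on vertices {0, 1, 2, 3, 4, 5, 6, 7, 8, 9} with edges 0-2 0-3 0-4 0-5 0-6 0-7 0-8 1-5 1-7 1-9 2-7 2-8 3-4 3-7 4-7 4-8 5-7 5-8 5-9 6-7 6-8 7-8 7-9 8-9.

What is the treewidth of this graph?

3

A width-3 tree decomposition is:
Bags: B1 = {0, 5, 7, 8}  B2 = {0, 4, 7, 8}  B3 = {5, 7, 8, 9}  B4 = {0, 3, 4, 7}  B5 = {1, 5, 7, 9}  B6 = {0, 6, 7, 8}  B7 = {0, 2, 7, 8}
Tree: B1–B2, B1–B3, B2–B4, B3–B5, B2–B6, B6–B7
Each bag holds 4 vertices, so the decomposition has width 3, which upper-bounds the treewidth. Conversely, {0, 2, 7, 8} is a clique of size 4, and the vertices of any clique must share a bag in every tree decomposition; so some bag has ≥ 4 vertices and tw(G) ≥ 3. The upper and lower bounds meet at 3, so that is the treewidth.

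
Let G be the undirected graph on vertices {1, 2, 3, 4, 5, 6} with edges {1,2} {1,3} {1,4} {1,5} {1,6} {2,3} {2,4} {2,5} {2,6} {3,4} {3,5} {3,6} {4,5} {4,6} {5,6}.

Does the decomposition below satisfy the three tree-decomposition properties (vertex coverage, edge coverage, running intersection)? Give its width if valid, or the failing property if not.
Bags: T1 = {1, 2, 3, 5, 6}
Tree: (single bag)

No — vertex 4 appears in no bag.

A tree decomposition must satisfy three properties: every vertex lies in some bag; for every edge, both endpoints lie together in some bag; and for every vertex, the bags containing it form a connected subtree. Here vertex 4 appears in no bag, so the decomposition is invalid.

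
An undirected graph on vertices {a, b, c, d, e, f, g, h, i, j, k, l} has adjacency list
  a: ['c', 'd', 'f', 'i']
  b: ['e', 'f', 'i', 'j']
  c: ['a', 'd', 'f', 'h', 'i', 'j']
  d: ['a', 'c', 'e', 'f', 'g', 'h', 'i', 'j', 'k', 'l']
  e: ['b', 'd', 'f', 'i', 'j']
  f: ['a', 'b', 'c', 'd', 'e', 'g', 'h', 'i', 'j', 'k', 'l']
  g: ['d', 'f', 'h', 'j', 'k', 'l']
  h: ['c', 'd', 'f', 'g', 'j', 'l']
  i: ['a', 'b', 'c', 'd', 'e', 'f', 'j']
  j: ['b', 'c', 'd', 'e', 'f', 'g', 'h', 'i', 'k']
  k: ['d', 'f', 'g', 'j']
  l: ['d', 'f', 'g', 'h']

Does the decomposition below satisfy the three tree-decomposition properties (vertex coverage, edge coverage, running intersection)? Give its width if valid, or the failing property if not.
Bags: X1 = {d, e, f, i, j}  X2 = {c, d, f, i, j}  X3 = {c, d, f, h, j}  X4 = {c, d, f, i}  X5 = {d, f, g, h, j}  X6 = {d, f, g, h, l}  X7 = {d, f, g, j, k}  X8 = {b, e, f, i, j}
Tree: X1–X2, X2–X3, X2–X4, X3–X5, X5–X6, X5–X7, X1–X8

No — vertex a appears in no bag.

A tree decomposition must satisfy three properties: every vertex lies in some bag; for every edge, both endpoints lie together in some bag; and for every vertex, the bags containing it form a connected subtree. Here vertex a appears in no bag, so the decomposition is invalid.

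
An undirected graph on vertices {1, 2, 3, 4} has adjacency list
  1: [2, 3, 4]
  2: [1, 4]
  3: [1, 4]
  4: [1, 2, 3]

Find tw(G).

A width-2 tree decomposition is:
Bags: B1 = {1, 3, 4}  B2 = {1, 2, 4}
Tree: B1–B2
Each bag holds 3 vertices, so the decomposition has width 2, which upper-bounds the treewidth. For the lower bound, the 3 vertices {1, 2, 4} are pairwise adjacent, and any tree decomposition puts a clique entirely inside one bag — forcing width ≥ 2. The upper and lower bounds meet at 2, so that is the treewidth.

2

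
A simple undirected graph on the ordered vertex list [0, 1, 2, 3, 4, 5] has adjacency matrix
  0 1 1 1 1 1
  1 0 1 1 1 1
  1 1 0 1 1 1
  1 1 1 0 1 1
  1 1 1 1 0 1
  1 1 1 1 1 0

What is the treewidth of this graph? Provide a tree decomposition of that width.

With just one bag of size 6, the width is 6 − 1 = 5, so tw(G) ≤ 5. For the lower bound, the 6 vertices {0, 1, 2, 3, 4, 5} are pairwise adjacent, and any tree decomposition puts a clique entirely inside one bag — forcing width ≥ 5. Therefore the treewidth is 5.

Treewidth 5.
Bags: B1 = {0, 1, 2, 3, 4, 5}
Tree: (single bag)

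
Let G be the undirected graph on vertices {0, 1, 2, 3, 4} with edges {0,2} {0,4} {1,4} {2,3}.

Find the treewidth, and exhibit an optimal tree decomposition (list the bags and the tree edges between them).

Every bag has size at most 2, so the width is 2 − 1 = 1 and tw(G) ≤ 1. G has an edge, so its treewidth is at least 1. Combining the bounds, tw(G) = 1.

Treewidth 1.
Bags: B1 = {2, 3}  B2 = {0, 2}  B3 = {0, 4}  B4 = {1, 4}
Tree: B1–B2, B2–B3, B3–B4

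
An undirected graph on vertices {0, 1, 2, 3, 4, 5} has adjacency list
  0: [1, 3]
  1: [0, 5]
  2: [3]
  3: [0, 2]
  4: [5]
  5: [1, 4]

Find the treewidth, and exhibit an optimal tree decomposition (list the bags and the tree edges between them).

Every bag has size at most 2, so the width is 2 − 1 = 1 and tw(G) ≤ 1. Since G has at least one edge (e.g. 4–5), it is not an edgeless graph, so tw(G) ≥ 1. Therefore the treewidth is 1.

Treewidth 1.
One such decomposition:
Bags: B1 = {4, 5}  B2 = {1, 5}  B3 = {0, 1}  B4 = {0, 3}  B5 = {2, 3}
Tree: B1–B2, B2–B3, B3–B4, B4–B5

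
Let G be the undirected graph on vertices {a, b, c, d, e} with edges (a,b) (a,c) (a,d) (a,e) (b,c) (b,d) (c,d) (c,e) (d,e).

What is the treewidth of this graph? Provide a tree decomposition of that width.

Each bag holds 4 vertices, so the decomposition has width 3, which upper-bounds the treewidth. For the lower bound, the 4 vertices {a, c, d, e} are pairwise adjacent, and any tree decomposition puts a clique entirely inside one bag — forcing width ≥ 3. Hence tw(G) = 3 exactly.

Treewidth 3.
Bags: B1 = {a, c, d, e}  B2 = {a, b, c, d}
Tree: B1–B2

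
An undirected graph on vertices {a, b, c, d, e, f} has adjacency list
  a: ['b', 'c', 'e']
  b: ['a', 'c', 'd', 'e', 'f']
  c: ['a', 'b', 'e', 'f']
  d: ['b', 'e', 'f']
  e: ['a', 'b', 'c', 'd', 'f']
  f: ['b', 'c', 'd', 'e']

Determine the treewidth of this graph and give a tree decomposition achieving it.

Treewidth 3.
Bags: B1 = {b, c, e, f}  B2 = {a, b, c, e}  B3 = {b, d, e, f}
Tree: B1–B2, B1–B3

The largest bag has 4 vertices, giving width 3; this decomposition certifies tw(G) ≤ 3. Conversely, {b, d, e, f} is a clique of size 4, and the vertices of any clique must share a bag in every tree decomposition; so some bag has ≥ 4 vertices and tw(G) ≥ 3. The upper and lower bounds meet at 3, so that is the treewidth.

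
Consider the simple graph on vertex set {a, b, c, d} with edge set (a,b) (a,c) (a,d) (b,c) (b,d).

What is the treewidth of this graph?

A width-2 tree decomposition is:
Bags: B1 = {a, b, c}  B2 = {a, b, d}
Tree: B1–B2
Each bag holds 3 vertices, so the decomposition has width 2, which upper-bounds the treewidth. For the lower bound, the 3 vertices {a, b, d} are pairwise adjacent, and any tree decomposition puts a clique entirely inside one bag — forcing width ≥ 2. The upper and lower bounds meet at 2, so that is the treewidth.

2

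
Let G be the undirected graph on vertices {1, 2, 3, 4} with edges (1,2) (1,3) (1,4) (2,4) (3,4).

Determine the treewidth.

2

A width-2 tree decomposition is:
Bags: B1 = {1, 3, 4}  B2 = {1, 2, 4}
Tree: B1–B2
The largest bag has 3 vertices, giving width 2; this decomposition certifies tw(G) ≤ 2. On the other hand G contains the 3-clique {1, 2, 4}. A clique must lie in a single bag of any decomposition, so no decomposition can have width below 2. Therefore the treewidth is 2.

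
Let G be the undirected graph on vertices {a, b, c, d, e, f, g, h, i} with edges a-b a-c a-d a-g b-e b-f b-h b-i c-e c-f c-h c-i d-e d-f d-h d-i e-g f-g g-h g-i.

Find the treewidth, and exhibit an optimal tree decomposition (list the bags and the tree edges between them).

Every bag has size at most 5, so the width is 5 − 1 = 4 and tw(G) ≤ 4. For the lower bound: the 5 vertex sets {b,e}, {d,f}, {c,h}, {g}, {i} are disjoint, each induces a connected subgraph, and every pair is joined by at least one edge of G. Contracting each set to a single vertex therefore yields K_{5} as a minor, and since treewidth is minor-monotone, tw(G) ≥ tw(K_{5}) = 4. Combining the bounds, tw(G) = 4.

Treewidth 4.
One such decomposition:
Bags: B1 = {b, c, d, e, g}  B2 = {b, c, d, f, g}  B3 = {b, c, d, g, h}  B4 = {b, c, d, g, i}  B5 = {a, b, c, d, g}
Tree: B1–B2, B2–B3, B3–B4, B4–B5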